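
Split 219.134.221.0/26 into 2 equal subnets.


New prefix = 26 + 1 = 27
Each subnet has 32 addresses
  219.134.221.0/27
  219.134.221.32/27
Subnets: 219.134.221.0/27, 219.134.221.32/27


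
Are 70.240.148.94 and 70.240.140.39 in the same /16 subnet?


Mask: 255.255.0.0
70.240.148.94 AND mask = 70.240.0.0
70.240.140.39 AND mask = 70.240.0.0
Yes, same subnet (70.240.0.0)


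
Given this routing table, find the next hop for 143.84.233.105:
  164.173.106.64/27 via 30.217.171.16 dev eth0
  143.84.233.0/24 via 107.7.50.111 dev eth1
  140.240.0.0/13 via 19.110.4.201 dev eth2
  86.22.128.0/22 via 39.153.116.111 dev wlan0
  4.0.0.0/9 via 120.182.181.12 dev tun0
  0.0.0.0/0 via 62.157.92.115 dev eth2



Longest prefix match for 143.84.233.105:
  /27 164.173.106.64: no
  /24 143.84.233.0: MATCH
  /13 140.240.0.0: no
  /22 86.22.128.0: no
  /9 4.0.0.0: no
  /0 0.0.0.0: MATCH
Selected: next-hop 107.7.50.111 via eth1 (matched /24)


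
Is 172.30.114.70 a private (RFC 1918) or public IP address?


RFC 1918 private ranges:
  10.0.0.0/8 (10.0.0.0 - 10.255.255.255)
  172.16.0.0/12 (172.16.0.0 - 172.31.255.255)
  192.168.0.0/16 (192.168.0.0 - 192.168.255.255)
Private (in 172.16.0.0/12)


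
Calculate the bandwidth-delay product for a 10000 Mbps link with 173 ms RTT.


BDP = bandwidth * RTT
= 10000 Mbps * 173 ms
= 10000 * 1e6 * 173 / 1000 bits
= 1730000000 bits
= 216250000 bytes
= 211181.6406 KB
BDP = 1730000000 bits (216250000 bytes)


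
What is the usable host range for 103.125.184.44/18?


Network: 103.125.128.0
Broadcast: 103.125.191.255
First usable = network + 1
Last usable = broadcast - 1
Range: 103.125.128.1 to 103.125.191.254


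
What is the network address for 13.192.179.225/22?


IP:   00001101.11000000.10110011.11100001
Mask: 11111111.11111111.11111100.00000000
AND operation:
Net:  00001101.11000000.10110000.00000000
Network: 13.192.176.0/22


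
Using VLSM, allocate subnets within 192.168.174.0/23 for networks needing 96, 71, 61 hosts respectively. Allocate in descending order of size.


96 hosts -> /25 (126 usable): 192.168.174.0/25
71 hosts -> /25 (126 usable): 192.168.174.128/25
61 hosts -> /26 (62 usable): 192.168.175.0/26
Allocation: 192.168.174.0/25 (96 hosts, 126 usable); 192.168.174.128/25 (71 hosts, 126 usable); 192.168.175.0/26 (61 hosts, 62 usable)


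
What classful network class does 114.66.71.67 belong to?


First octet: 114
Binary: 01110010
0xxxxxxx -> Class A (1-126)
Class A, default mask 255.0.0.0 (/8)


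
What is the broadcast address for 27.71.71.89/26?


Network: 27.71.71.64/26
Host bits = 6
Set all host bits to 1:
Broadcast: 27.71.71.127


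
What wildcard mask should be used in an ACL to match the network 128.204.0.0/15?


Subnet mask: 255.254.0.0
Wildcard = 255.255.255.255 - subnet mask
255 - 255 = 0
255 - 254 = 1
255 - 0 = 255
255 - 0 = 255
Wildcard: 0.1.255.255


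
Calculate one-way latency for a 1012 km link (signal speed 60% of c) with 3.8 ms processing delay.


Speed = 0.6 * 3e5 km/s = 180000 km/s
Propagation delay = 1012 / 180000 = 0.0056 s = 5.6222 ms
Processing delay = 3.8 ms
Total one-way latency = 9.4222 ms


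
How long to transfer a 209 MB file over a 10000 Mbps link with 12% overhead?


Effective throughput = 10000 * (1 - 12/100) = 8800 Mbps
File size in Mb = 209 * 8 = 1672 Mb
Time = 1672 / 8800
Time = 0.19 seconds


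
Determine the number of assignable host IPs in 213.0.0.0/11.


Host bits = 32 - 11 = 21
Total addresses = 2^21 = 2097152
Usable = total - 2 (network and broadcast)
Usable hosts: 2097150


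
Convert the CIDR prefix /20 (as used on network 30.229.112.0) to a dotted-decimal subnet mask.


/20 means 20 network bits, 12 host bits
Binary: 11111111111111111111000000000000
Mask: 255.255.240.0


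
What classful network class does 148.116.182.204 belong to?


First octet: 148
Binary: 10010100
10xxxxxx -> Class B (128-191)
Class B, default mask 255.255.0.0 (/16)


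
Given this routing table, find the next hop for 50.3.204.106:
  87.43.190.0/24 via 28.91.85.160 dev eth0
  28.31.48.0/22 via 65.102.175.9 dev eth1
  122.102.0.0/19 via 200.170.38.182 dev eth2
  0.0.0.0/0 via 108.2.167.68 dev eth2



Longest prefix match for 50.3.204.106:
  /24 87.43.190.0: no
  /22 28.31.48.0: no
  /19 122.102.0.0: no
  /0 0.0.0.0: MATCH
Selected: next-hop 108.2.167.68 via eth2 (matched /0)


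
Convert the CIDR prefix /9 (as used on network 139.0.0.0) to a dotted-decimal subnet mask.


/9 means 9 network bits, 23 host bits
Binary: 11111111100000000000000000000000
Mask: 255.128.0.0


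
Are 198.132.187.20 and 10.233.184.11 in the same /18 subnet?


Mask: 255.255.192.0
198.132.187.20 AND mask = 198.132.128.0
10.233.184.11 AND mask = 10.233.128.0
No, different subnets (198.132.128.0 vs 10.233.128.0)


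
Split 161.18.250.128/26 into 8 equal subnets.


New prefix = 26 + 3 = 29
Each subnet has 8 addresses
  161.18.250.128/29
  161.18.250.136/29
  161.18.250.144/29
  161.18.250.152/29
  161.18.250.160/29
  161.18.250.168/29
  161.18.250.176/29
  161.18.250.184/29
Subnets: 161.18.250.128/29, 161.18.250.136/29, 161.18.250.144/29, 161.18.250.152/29, 161.18.250.160/29, 161.18.250.168/29, 161.18.250.176/29, 161.18.250.184/29


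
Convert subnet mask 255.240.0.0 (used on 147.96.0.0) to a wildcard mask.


Subnet mask: 255.240.0.0
Wildcard = 255.255.255.255 - subnet mask
255 - 255 = 0
255 - 240 = 15
255 - 0 = 255
255 - 0 = 255
Wildcard: 0.15.255.255


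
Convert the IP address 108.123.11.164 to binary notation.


108 = 01101100
123 = 01111011
11 = 00001011
164 = 10100100
Binary: 01101100.01111011.00001011.10100100


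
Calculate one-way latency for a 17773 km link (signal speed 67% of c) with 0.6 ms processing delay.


Speed = 0.67 * 3e5 km/s = 201000 km/s
Propagation delay = 17773 / 201000 = 0.0884 s = 88.4229 ms
Processing delay = 0.6 ms
Total one-way latency = 89.0229 ms


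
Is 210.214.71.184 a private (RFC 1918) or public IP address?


RFC 1918 private ranges:
  10.0.0.0/8 (10.0.0.0 - 10.255.255.255)
  172.16.0.0/12 (172.16.0.0 - 172.31.255.255)
  192.168.0.0/16 (192.168.0.0 - 192.168.255.255)
Public (not in any RFC 1918 range)


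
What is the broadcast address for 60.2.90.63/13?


Network: 60.0.0.0/13
Host bits = 19
Set all host bits to 1:
Broadcast: 60.7.255.255


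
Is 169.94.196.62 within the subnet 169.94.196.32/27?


Subnet network: 169.94.196.32
Test IP AND mask: 169.94.196.32
Yes, 169.94.196.62 is in 169.94.196.32/27


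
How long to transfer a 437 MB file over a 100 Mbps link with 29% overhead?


Effective throughput = 100 * (1 - 29/100) = 71 Mbps
File size in Mb = 437 * 8 = 3496 Mb
Time = 3496 / 71
Time = 49.2394 seconds


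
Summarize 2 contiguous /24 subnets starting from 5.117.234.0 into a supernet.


Original prefix: /24
Number of subnets: 2 = 2^1
New prefix = 24 - 1 = 23
Supernet: 5.117.234.0/23


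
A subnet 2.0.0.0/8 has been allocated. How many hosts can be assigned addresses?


Host bits = 32 - 8 = 24
Total addresses = 2^24 = 16777216
Usable = total - 2 (network and broadcast)
Usable hosts: 16777214


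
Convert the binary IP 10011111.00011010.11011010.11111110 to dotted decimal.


10011111 = 159
00011010 = 26
11011010 = 218
11111110 = 254
IP: 159.26.218.254


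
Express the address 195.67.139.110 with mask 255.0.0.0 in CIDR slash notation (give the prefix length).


Binary: 11111111.00000000.00000000.00000000
Count leading 1s
Prefix: /8


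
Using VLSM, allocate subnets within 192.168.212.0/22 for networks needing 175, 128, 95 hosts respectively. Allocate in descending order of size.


175 hosts -> /24 (254 usable): 192.168.212.0/24
128 hosts -> /24 (254 usable): 192.168.213.0/24
95 hosts -> /25 (126 usable): 192.168.214.0/25
Allocation: 192.168.212.0/24 (175 hosts, 254 usable); 192.168.213.0/24 (128 hosts, 254 usable); 192.168.214.0/25 (95 hosts, 126 usable)


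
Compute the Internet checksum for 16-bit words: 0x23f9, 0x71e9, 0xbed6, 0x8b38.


Sum all words (with carry folding):
+ 0x23f9 = 0x23f9
+ 0x71e9 = 0x95e2
+ 0xbed6 = 0x54b9
+ 0x8b38 = 0xdff1
One's complement: ~0xdff1
Checksum = 0x200e


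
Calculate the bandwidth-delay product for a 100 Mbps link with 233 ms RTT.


BDP = bandwidth * RTT
= 100 Mbps * 233 ms
= 100 * 1e6 * 233 / 1000 bits
= 23300000 bits
= 2912500 bytes
= 2844.2383 KB
BDP = 23300000 bits (2912500 bytes)


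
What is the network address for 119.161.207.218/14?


IP:   01110111.10100001.11001111.11011010
Mask: 11111111.11111100.00000000.00000000
AND operation:
Net:  01110111.10100000.00000000.00000000
Network: 119.160.0.0/14


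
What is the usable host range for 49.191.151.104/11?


Network: 49.160.0.0
Broadcast: 49.191.255.255
First usable = network + 1
Last usable = broadcast - 1
Range: 49.160.0.1 to 49.191.255.254


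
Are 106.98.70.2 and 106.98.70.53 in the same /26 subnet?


Mask: 255.255.255.192
106.98.70.2 AND mask = 106.98.70.0
106.98.70.53 AND mask = 106.98.70.0
Yes, same subnet (106.98.70.0)


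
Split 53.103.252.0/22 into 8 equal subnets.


New prefix = 22 + 3 = 25
Each subnet has 128 addresses
  53.103.252.0/25
  53.103.252.128/25
  53.103.253.0/25
  53.103.253.128/25
  53.103.254.0/25
  53.103.254.128/25
  53.103.255.0/25
  53.103.255.128/25
Subnets: 53.103.252.0/25, 53.103.252.128/25, 53.103.253.0/25, 53.103.253.128/25, 53.103.254.0/25, 53.103.254.128/25, 53.103.255.0/25, 53.103.255.128/25


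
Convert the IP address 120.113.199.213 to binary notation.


120 = 01111000
113 = 01110001
199 = 11000111
213 = 11010101
Binary: 01111000.01110001.11000111.11010101


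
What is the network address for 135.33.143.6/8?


IP:   10000111.00100001.10001111.00000110
Mask: 11111111.00000000.00000000.00000000
AND operation:
Net:  10000111.00000000.00000000.00000000
Network: 135.0.0.0/8


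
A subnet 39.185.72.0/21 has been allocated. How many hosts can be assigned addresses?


Host bits = 32 - 21 = 11
Total addresses = 2^11 = 2048
Usable = total - 2 (network and broadcast)
Usable hosts: 2046


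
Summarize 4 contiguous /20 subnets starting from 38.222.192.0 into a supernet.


Original prefix: /20
Number of subnets: 4 = 2^2
New prefix = 20 - 2 = 18
Supernet: 38.222.192.0/18


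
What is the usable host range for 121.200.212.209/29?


Network: 121.200.212.208
Broadcast: 121.200.212.215
First usable = network + 1
Last usable = broadcast - 1
Range: 121.200.212.209 to 121.200.212.214


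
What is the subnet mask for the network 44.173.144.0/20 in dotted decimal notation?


/20 means 20 network bits, 12 host bits
Binary: 11111111111111111111000000000000
Mask: 255.255.240.0


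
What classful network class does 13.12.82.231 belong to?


First octet: 13
Binary: 00001101
0xxxxxxx -> Class A (1-126)
Class A, default mask 255.0.0.0 (/8)


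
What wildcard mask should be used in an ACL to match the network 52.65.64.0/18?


Subnet mask: 255.255.192.0
Wildcard = 255.255.255.255 - subnet mask
255 - 255 = 0
255 - 255 = 0
255 - 192 = 63
255 - 0 = 255
Wildcard: 0.0.63.255


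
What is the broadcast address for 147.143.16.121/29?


Network: 147.143.16.120/29
Host bits = 3
Set all host bits to 1:
Broadcast: 147.143.16.127


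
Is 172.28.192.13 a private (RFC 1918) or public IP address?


RFC 1918 private ranges:
  10.0.0.0/8 (10.0.0.0 - 10.255.255.255)
  172.16.0.0/12 (172.16.0.0 - 172.31.255.255)
  192.168.0.0/16 (192.168.0.0 - 192.168.255.255)
Private (in 172.16.0.0/12)


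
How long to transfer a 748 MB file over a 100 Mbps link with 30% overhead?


Effective throughput = 100 * (1 - 30/100) = 70 Mbps
File size in Mb = 748 * 8 = 5984 Mb
Time = 5984 / 70
Time = 85.4857 seconds


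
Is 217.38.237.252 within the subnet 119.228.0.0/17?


Subnet network: 119.228.0.0
Test IP AND mask: 217.38.128.0
No, 217.38.237.252 is not in 119.228.0.0/17


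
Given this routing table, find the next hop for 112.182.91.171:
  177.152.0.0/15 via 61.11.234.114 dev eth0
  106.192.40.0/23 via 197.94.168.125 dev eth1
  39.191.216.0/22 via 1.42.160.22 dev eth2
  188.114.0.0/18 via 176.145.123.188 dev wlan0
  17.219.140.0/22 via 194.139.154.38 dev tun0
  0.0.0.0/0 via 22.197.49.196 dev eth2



Longest prefix match for 112.182.91.171:
  /15 177.152.0.0: no
  /23 106.192.40.0: no
  /22 39.191.216.0: no
  /18 188.114.0.0: no
  /22 17.219.140.0: no
  /0 0.0.0.0: MATCH
Selected: next-hop 22.197.49.196 via eth2 (matched /0)


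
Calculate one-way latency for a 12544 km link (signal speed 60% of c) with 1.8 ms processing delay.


Speed = 0.6 * 3e5 km/s = 180000 km/s
Propagation delay = 12544 / 180000 = 0.0697 s = 69.6889 ms
Processing delay = 1.8 ms
Total one-way latency = 71.4889 ms


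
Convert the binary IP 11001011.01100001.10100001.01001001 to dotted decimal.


11001011 = 203
01100001 = 97
10100001 = 161
01001001 = 73
IP: 203.97.161.73


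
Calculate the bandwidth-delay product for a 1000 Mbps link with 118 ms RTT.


BDP = bandwidth * RTT
= 1000 Mbps * 118 ms
= 1000 * 1e6 * 118 / 1000 bits
= 118000000 bits
= 14750000 bytes
= 14404.2969 KB
BDP = 118000000 bits (14750000 bytes)


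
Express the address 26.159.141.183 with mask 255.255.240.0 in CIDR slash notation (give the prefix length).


Binary: 11111111.11111111.11110000.00000000
Count leading 1s
Prefix: /20


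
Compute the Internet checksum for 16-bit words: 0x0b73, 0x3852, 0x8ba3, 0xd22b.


Sum all words (with carry folding):
+ 0x0b73 = 0x0b73
+ 0x3852 = 0x43c5
+ 0x8ba3 = 0xcf68
+ 0xd22b = 0xa194
One's complement: ~0xa194
Checksum = 0x5e6b


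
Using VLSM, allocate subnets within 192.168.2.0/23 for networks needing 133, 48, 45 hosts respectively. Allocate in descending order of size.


133 hosts -> /24 (254 usable): 192.168.2.0/24
48 hosts -> /26 (62 usable): 192.168.3.0/26
45 hosts -> /26 (62 usable): 192.168.3.64/26
Allocation: 192.168.2.0/24 (133 hosts, 254 usable); 192.168.3.0/26 (48 hosts, 62 usable); 192.168.3.64/26 (45 hosts, 62 usable)


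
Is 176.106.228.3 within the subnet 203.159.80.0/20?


Subnet network: 203.159.80.0
Test IP AND mask: 176.106.224.0
No, 176.106.228.3 is not in 203.159.80.0/20


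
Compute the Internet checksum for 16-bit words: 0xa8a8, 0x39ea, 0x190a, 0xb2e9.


Sum all words (with carry folding):
+ 0xa8a8 = 0xa8a8
+ 0x39ea = 0xe292
+ 0x190a = 0xfb9c
+ 0xb2e9 = 0xae86
One's complement: ~0xae86
Checksum = 0x5179


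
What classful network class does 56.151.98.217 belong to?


First octet: 56
Binary: 00111000
0xxxxxxx -> Class A (1-126)
Class A, default mask 255.0.0.0 (/8)


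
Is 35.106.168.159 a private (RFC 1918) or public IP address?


RFC 1918 private ranges:
  10.0.0.0/8 (10.0.0.0 - 10.255.255.255)
  172.16.0.0/12 (172.16.0.0 - 172.31.255.255)
  192.168.0.0/16 (192.168.0.0 - 192.168.255.255)
Public (not in any RFC 1918 range)


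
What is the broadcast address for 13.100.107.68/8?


Network: 13.0.0.0/8
Host bits = 24
Set all host bits to 1:
Broadcast: 13.255.255.255


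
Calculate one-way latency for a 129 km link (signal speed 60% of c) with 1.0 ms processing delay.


Speed = 0.6 * 3e5 km/s = 180000 km/s
Propagation delay = 129 / 180000 = 0.0007 s = 0.7167 ms
Processing delay = 1.0 ms
Total one-way latency = 1.7167 ms


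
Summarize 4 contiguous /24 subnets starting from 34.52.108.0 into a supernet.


Original prefix: /24
Number of subnets: 4 = 2^2
New prefix = 24 - 2 = 22
Supernet: 34.52.108.0/22


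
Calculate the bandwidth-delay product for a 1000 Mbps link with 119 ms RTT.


BDP = bandwidth * RTT
= 1000 Mbps * 119 ms
= 1000 * 1e6 * 119 / 1000 bits
= 119000000 bits
= 14875000 bytes
= 14526.3672 KB
BDP = 119000000 bits (14875000 bytes)


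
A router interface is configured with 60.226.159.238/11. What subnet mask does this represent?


/11 means 11 network bits, 21 host bits
Binary: 11111111111000000000000000000000
Mask: 255.224.0.0


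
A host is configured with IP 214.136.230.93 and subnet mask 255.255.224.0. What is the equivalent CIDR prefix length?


Binary: 11111111.11111111.11100000.00000000
Count leading 1s
Prefix: /19


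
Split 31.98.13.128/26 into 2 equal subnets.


New prefix = 26 + 1 = 27
Each subnet has 32 addresses
  31.98.13.128/27
  31.98.13.160/27
Subnets: 31.98.13.128/27, 31.98.13.160/27


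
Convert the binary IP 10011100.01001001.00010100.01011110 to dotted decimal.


10011100 = 156
01001001 = 73
00010100 = 20
01011110 = 94
IP: 156.73.20.94


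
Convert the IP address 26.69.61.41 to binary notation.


26 = 00011010
69 = 01000101
61 = 00111101
41 = 00101001
Binary: 00011010.01000101.00111101.00101001


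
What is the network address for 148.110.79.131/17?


IP:   10010100.01101110.01001111.10000011
Mask: 11111111.11111111.10000000.00000000
AND operation:
Net:  10010100.01101110.00000000.00000000
Network: 148.110.0.0/17


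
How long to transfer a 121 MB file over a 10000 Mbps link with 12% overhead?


Effective throughput = 10000 * (1 - 12/100) = 8800 Mbps
File size in Mb = 121 * 8 = 968 Mb
Time = 968 / 8800
Time = 0.11 seconds


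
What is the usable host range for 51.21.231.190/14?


Network: 51.20.0.0
Broadcast: 51.23.255.255
First usable = network + 1
Last usable = broadcast - 1
Range: 51.20.0.1 to 51.23.255.254


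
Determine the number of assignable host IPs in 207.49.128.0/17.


Host bits = 32 - 17 = 15
Total addresses = 2^15 = 32768
Usable = total - 2 (network and broadcast)
Usable hosts: 32766


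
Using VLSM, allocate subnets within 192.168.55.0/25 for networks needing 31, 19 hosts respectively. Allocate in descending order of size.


31 hosts -> /26 (62 usable): 192.168.55.0/26
19 hosts -> /27 (30 usable): 192.168.55.64/27
Allocation: 192.168.55.0/26 (31 hosts, 62 usable); 192.168.55.64/27 (19 hosts, 30 usable)


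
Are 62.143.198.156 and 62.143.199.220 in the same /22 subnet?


Mask: 255.255.252.0
62.143.198.156 AND mask = 62.143.196.0
62.143.199.220 AND mask = 62.143.196.0
Yes, same subnet (62.143.196.0)


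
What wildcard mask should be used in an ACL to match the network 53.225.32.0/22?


Subnet mask: 255.255.252.0
Wildcard = 255.255.255.255 - subnet mask
255 - 255 = 0
255 - 255 = 0
255 - 252 = 3
255 - 0 = 255
Wildcard: 0.0.3.255


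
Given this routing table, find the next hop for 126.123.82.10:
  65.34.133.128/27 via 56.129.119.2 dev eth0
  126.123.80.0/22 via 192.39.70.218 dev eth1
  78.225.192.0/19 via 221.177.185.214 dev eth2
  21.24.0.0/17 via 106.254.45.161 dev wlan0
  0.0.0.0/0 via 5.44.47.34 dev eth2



Longest prefix match for 126.123.82.10:
  /27 65.34.133.128: no
  /22 126.123.80.0: MATCH
  /19 78.225.192.0: no
  /17 21.24.0.0: no
  /0 0.0.0.0: MATCH
Selected: next-hop 192.39.70.218 via eth1 (matched /22)


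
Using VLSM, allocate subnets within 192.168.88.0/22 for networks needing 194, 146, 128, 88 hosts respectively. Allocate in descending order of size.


194 hosts -> /24 (254 usable): 192.168.88.0/24
146 hosts -> /24 (254 usable): 192.168.89.0/24
128 hosts -> /24 (254 usable): 192.168.90.0/24
88 hosts -> /25 (126 usable): 192.168.91.0/25
Allocation: 192.168.88.0/24 (194 hosts, 254 usable); 192.168.89.0/24 (146 hosts, 254 usable); 192.168.90.0/24 (128 hosts, 254 usable); 192.168.91.0/25 (88 hosts, 126 usable)


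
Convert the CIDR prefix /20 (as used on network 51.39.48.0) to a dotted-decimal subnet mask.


/20 means 20 network bits, 12 host bits
Binary: 11111111111111111111000000000000
Mask: 255.255.240.0


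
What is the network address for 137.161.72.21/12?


IP:   10001001.10100001.01001000.00010101
Mask: 11111111.11110000.00000000.00000000
AND operation:
Net:  10001001.10100000.00000000.00000000
Network: 137.160.0.0/12


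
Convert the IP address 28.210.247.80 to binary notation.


28 = 00011100
210 = 11010010
247 = 11110111
80 = 01010000
Binary: 00011100.11010010.11110111.01010000


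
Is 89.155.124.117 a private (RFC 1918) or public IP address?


RFC 1918 private ranges:
  10.0.0.0/8 (10.0.0.0 - 10.255.255.255)
  172.16.0.0/12 (172.16.0.0 - 172.31.255.255)
  192.168.0.0/16 (192.168.0.0 - 192.168.255.255)
Public (not in any RFC 1918 range)


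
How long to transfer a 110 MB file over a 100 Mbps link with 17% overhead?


Effective throughput = 100 * (1 - 17/100) = 83 Mbps
File size in Mb = 110 * 8 = 880 Mb
Time = 880 / 83
Time = 10.6024 seconds


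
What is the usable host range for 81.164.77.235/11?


Network: 81.160.0.0
Broadcast: 81.191.255.255
First usable = network + 1
Last usable = broadcast - 1
Range: 81.160.0.1 to 81.191.255.254


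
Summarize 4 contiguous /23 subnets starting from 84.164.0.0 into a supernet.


Original prefix: /23
Number of subnets: 4 = 2^2
New prefix = 23 - 2 = 21
Supernet: 84.164.0.0/21


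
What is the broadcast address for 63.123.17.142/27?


Network: 63.123.17.128/27
Host bits = 5
Set all host bits to 1:
Broadcast: 63.123.17.159


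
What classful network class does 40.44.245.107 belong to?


First octet: 40
Binary: 00101000
0xxxxxxx -> Class A (1-126)
Class A, default mask 255.0.0.0 (/8)


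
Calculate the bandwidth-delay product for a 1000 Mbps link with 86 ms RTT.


BDP = bandwidth * RTT
= 1000 Mbps * 86 ms
= 1000 * 1e6 * 86 / 1000 bits
= 86000000 bits
= 10750000 bytes
= 10498.0469 KB
BDP = 86000000 bits (10750000 bytes)


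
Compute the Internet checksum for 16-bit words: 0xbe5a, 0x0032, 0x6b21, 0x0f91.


Sum all words (with carry folding):
+ 0xbe5a = 0xbe5a
+ 0x0032 = 0xbe8c
+ 0x6b21 = 0x29ae
+ 0x0f91 = 0x393f
One's complement: ~0x393f
Checksum = 0xc6c0


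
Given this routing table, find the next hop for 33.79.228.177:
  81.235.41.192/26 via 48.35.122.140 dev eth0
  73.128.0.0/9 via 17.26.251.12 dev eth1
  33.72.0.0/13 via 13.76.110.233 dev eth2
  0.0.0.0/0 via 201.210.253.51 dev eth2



Longest prefix match for 33.79.228.177:
  /26 81.235.41.192: no
  /9 73.128.0.0: no
  /13 33.72.0.0: MATCH
  /0 0.0.0.0: MATCH
Selected: next-hop 13.76.110.233 via eth2 (matched /13)


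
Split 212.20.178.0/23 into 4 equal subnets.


New prefix = 23 + 2 = 25
Each subnet has 128 addresses
  212.20.178.0/25
  212.20.178.128/25
  212.20.179.0/25
  212.20.179.128/25
Subnets: 212.20.178.0/25, 212.20.178.128/25, 212.20.179.0/25, 212.20.179.128/25


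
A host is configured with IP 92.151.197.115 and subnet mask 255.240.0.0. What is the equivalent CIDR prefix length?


Binary: 11111111.11110000.00000000.00000000
Count leading 1s
Prefix: /12


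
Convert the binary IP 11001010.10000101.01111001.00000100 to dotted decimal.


11001010 = 202
10000101 = 133
01111001 = 121
00000100 = 4
IP: 202.133.121.4


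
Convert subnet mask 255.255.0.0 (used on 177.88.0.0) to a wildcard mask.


Subnet mask: 255.255.0.0
Wildcard = 255.255.255.255 - subnet mask
255 - 255 = 0
255 - 255 = 0
255 - 0 = 255
255 - 0 = 255
Wildcard: 0.0.255.255


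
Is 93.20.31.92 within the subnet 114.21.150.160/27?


Subnet network: 114.21.150.160
Test IP AND mask: 93.20.31.64
No, 93.20.31.92 is not in 114.21.150.160/27


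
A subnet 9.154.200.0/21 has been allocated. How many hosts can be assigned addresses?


Host bits = 32 - 21 = 11
Total addresses = 2^11 = 2048
Usable = total - 2 (network and broadcast)
Usable hosts: 2046


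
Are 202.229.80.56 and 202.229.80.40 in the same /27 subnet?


Mask: 255.255.255.224
202.229.80.56 AND mask = 202.229.80.32
202.229.80.40 AND mask = 202.229.80.32
Yes, same subnet (202.229.80.32)


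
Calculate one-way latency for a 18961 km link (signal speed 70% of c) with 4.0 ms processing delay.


Speed = 0.7 * 3e5 km/s = 210000 km/s
Propagation delay = 18961 / 210000 = 0.0903 s = 90.2905 ms
Processing delay = 4.0 ms
Total one-way latency = 94.2905 ms


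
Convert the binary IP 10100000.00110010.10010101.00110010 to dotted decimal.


10100000 = 160
00110010 = 50
10010101 = 149
00110010 = 50
IP: 160.50.149.50


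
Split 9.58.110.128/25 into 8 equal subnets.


New prefix = 25 + 3 = 28
Each subnet has 16 addresses
  9.58.110.128/28
  9.58.110.144/28
  9.58.110.160/28
  9.58.110.176/28
  9.58.110.192/28
  9.58.110.208/28
  9.58.110.224/28
  9.58.110.240/28
Subnets: 9.58.110.128/28, 9.58.110.144/28, 9.58.110.160/28, 9.58.110.176/28, 9.58.110.192/28, 9.58.110.208/28, 9.58.110.224/28, 9.58.110.240/28


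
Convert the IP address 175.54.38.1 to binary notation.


175 = 10101111
54 = 00110110
38 = 00100110
1 = 00000001
Binary: 10101111.00110110.00100110.00000001


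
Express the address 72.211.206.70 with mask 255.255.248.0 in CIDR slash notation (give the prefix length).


Binary: 11111111.11111111.11111000.00000000
Count leading 1s
Prefix: /21


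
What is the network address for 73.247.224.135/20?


IP:   01001001.11110111.11100000.10000111
Mask: 11111111.11111111.11110000.00000000
AND operation:
Net:  01001001.11110111.11100000.00000000
Network: 73.247.224.0/20


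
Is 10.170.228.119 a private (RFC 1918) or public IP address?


RFC 1918 private ranges:
  10.0.0.0/8 (10.0.0.0 - 10.255.255.255)
  172.16.0.0/12 (172.16.0.0 - 172.31.255.255)
  192.168.0.0/16 (192.168.0.0 - 192.168.255.255)
Private (in 10.0.0.0/8)


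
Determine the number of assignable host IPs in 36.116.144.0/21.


Host bits = 32 - 21 = 11
Total addresses = 2^11 = 2048
Usable = total - 2 (network and broadcast)
Usable hosts: 2046


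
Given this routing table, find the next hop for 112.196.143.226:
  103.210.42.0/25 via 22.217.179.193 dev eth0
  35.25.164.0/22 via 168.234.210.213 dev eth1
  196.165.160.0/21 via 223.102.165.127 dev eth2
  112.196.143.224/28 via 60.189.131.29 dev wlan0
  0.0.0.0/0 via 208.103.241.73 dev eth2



Longest prefix match for 112.196.143.226:
  /25 103.210.42.0: no
  /22 35.25.164.0: no
  /21 196.165.160.0: no
  /28 112.196.143.224: MATCH
  /0 0.0.0.0: MATCH
Selected: next-hop 60.189.131.29 via wlan0 (matched /28)


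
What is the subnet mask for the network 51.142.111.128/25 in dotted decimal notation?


/25 means 25 network bits, 7 host bits
Binary: 11111111111111111111111110000000
Mask: 255.255.255.128


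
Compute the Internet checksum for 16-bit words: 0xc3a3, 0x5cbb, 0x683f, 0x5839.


Sum all words (with carry folding):
+ 0xc3a3 = 0xc3a3
+ 0x5cbb = 0x205f
+ 0x683f = 0x889e
+ 0x5839 = 0xe0d7
One's complement: ~0xe0d7
Checksum = 0x1f28


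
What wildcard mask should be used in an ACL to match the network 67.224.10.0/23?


Subnet mask: 255.255.254.0
Wildcard = 255.255.255.255 - subnet mask
255 - 255 = 0
255 - 255 = 0
255 - 254 = 1
255 - 0 = 255
Wildcard: 0.0.1.255


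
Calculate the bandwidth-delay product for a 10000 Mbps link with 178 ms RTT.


BDP = bandwidth * RTT
= 10000 Mbps * 178 ms
= 10000 * 1e6 * 178 / 1000 bits
= 1780000000 bits
= 222500000 bytes
= 217285.1562 KB
BDP = 1780000000 bits (222500000 bytes)


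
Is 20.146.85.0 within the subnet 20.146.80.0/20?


Subnet network: 20.146.80.0
Test IP AND mask: 20.146.80.0
Yes, 20.146.85.0 is in 20.146.80.0/20


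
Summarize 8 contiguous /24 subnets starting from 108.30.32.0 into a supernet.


Original prefix: /24
Number of subnets: 8 = 2^3
New prefix = 24 - 3 = 21
Supernet: 108.30.32.0/21


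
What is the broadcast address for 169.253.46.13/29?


Network: 169.253.46.8/29
Host bits = 3
Set all host bits to 1:
Broadcast: 169.253.46.15


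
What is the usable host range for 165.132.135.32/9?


Network: 165.128.0.0
Broadcast: 165.255.255.255
First usable = network + 1
Last usable = broadcast - 1
Range: 165.128.0.1 to 165.255.255.254


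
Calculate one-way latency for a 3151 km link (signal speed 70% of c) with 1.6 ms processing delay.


Speed = 0.7 * 3e5 km/s = 210000 km/s
Propagation delay = 3151 / 210000 = 0.015 s = 15.0048 ms
Processing delay = 1.6 ms
Total one-way latency = 16.6048 ms


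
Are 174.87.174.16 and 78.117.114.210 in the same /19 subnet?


Mask: 255.255.224.0
174.87.174.16 AND mask = 174.87.160.0
78.117.114.210 AND mask = 78.117.96.0
No, different subnets (174.87.160.0 vs 78.117.96.0)


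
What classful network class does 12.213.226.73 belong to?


First octet: 12
Binary: 00001100
0xxxxxxx -> Class A (1-126)
Class A, default mask 255.0.0.0 (/8)


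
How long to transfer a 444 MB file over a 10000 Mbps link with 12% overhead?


Effective throughput = 10000 * (1 - 12/100) = 8800 Mbps
File size in Mb = 444 * 8 = 3552 Mb
Time = 3552 / 8800
Time = 0.4036 seconds


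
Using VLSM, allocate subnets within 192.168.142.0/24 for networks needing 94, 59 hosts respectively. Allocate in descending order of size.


94 hosts -> /25 (126 usable): 192.168.142.0/25
59 hosts -> /26 (62 usable): 192.168.142.128/26
Allocation: 192.168.142.0/25 (94 hosts, 126 usable); 192.168.142.128/26 (59 hosts, 62 usable)


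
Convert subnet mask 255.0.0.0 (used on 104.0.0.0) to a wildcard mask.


Subnet mask: 255.0.0.0
Wildcard = 255.255.255.255 - subnet mask
255 - 255 = 0
255 - 0 = 255
255 - 0 = 255
255 - 0 = 255
Wildcard: 0.255.255.255


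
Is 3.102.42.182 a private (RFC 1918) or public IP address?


RFC 1918 private ranges:
  10.0.0.0/8 (10.0.0.0 - 10.255.255.255)
  172.16.0.0/12 (172.16.0.0 - 172.31.255.255)
  192.168.0.0/16 (192.168.0.0 - 192.168.255.255)
Public (not in any RFC 1918 range)


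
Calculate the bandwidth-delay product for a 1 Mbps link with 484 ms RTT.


BDP = bandwidth * RTT
= 1 Mbps * 484 ms
= 1 * 1e6 * 484 / 1000 bits
= 484000 bits
= 60500 bytes
= 59.082 KB
BDP = 484000 bits (60500 bytes)


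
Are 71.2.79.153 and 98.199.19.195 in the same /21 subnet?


Mask: 255.255.248.0
71.2.79.153 AND mask = 71.2.72.0
98.199.19.195 AND mask = 98.199.16.0
No, different subnets (71.2.72.0 vs 98.199.16.0)


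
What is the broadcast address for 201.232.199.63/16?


Network: 201.232.0.0/16
Host bits = 16
Set all host bits to 1:
Broadcast: 201.232.255.255


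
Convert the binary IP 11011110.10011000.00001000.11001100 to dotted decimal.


11011110 = 222
10011000 = 152
00001000 = 8
11001100 = 204
IP: 222.152.8.204


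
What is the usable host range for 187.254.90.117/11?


Network: 187.224.0.0
Broadcast: 187.255.255.255
First usable = network + 1
Last usable = broadcast - 1
Range: 187.224.0.1 to 187.255.255.254


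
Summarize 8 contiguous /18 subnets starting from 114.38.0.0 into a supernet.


Original prefix: /18
Number of subnets: 8 = 2^3
New prefix = 18 - 3 = 15
Supernet: 114.38.0.0/15


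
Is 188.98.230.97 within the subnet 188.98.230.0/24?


Subnet network: 188.98.230.0
Test IP AND mask: 188.98.230.0
Yes, 188.98.230.97 is in 188.98.230.0/24


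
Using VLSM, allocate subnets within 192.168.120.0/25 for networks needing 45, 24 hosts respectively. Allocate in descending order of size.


45 hosts -> /26 (62 usable): 192.168.120.0/26
24 hosts -> /27 (30 usable): 192.168.120.64/27
Allocation: 192.168.120.0/26 (45 hosts, 62 usable); 192.168.120.64/27 (24 hosts, 30 usable)


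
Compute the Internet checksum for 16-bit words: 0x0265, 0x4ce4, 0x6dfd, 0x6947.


Sum all words (with carry folding):
+ 0x0265 = 0x0265
+ 0x4ce4 = 0x4f49
+ 0x6dfd = 0xbd46
+ 0x6947 = 0x268e
One's complement: ~0x268e
Checksum = 0xd971


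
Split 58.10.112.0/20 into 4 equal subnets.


New prefix = 20 + 2 = 22
Each subnet has 1024 addresses
  58.10.112.0/22
  58.10.116.0/22
  58.10.120.0/22
  58.10.124.0/22
Subnets: 58.10.112.0/22, 58.10.116.0/22, 58.10.120.0/22, 58.10.124.0/22


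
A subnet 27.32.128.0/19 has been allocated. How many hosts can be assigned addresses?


Host bits = 32 - 19 = 13
Total addresses = 2^13 = 8192
Usable = total - 2 (network and broadcast)
Usable hosts: 8190


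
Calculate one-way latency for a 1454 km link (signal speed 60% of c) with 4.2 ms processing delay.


Speed = 0.6 * 3e5 km/s = 180000 km/s
Propagation delay = 1454 / 180000 = 0.0081 s = 8.0778 ms
Processing delay = 4.2 ms
Total one-way latency = 12.2778 ms


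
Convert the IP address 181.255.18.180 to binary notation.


181 = 10110101
255 = 11111111
18 = 00010010
180 = 10110100
Binary: 10110101.11111111.00010010.10110100


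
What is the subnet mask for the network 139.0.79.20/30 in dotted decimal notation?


/30 means 30 network bits, 2 host bits
Binary: 11111111111111111111111111111100
Mask: 255.255.255.252


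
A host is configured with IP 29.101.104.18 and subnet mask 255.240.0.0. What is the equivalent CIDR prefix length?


Binary: 11111111.11110000.00000000.00000000
Count leading 1s
Prefix: /12


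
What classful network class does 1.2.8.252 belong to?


First octet: 1
Binary: 00000001
0xxxxxxx -> Class A (1-126)
Class A, default mask 255.0.0.0 (/8)


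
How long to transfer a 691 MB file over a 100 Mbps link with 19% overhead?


Effective throughput = 100 * (1 - 19/100) = 81 Mbps
File size in Mb = 691 * 8 = 5528 Mb
Time = 5528 / 81
Time = 68.2469 seconds


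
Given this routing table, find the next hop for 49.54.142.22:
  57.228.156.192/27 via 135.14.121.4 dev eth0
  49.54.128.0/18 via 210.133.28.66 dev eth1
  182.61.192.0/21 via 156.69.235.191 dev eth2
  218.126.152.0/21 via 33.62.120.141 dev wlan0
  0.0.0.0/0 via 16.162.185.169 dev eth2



Longest prefix match for 49.54.142.22:
  /27 57.228.156.192: no
  /18 49.54.128.0: MATCH
  /21 182.61.192.0: no
  /21 218.126.152.0: no
  /0 0.0.0.0: MATCH
Selected: next-hop 210.133.28.66 via eth1 (matched /18)


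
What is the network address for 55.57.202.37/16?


IP:   00110111.00111001.11001010.00100101
Mask: 11111111.11111111.00000000.00000000
AND operation:
Net:  00110111.00111001.00000000.00000000
Network: 55.57.0.0/16


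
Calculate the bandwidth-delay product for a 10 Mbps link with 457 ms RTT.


BDP = bandwidth * RTT
= 10 Mbps * 457 ms
= 10 * 1e6 * 457 / 1000 bits
= 4570000 bits
= 571250 bytes
= 557.8613 KB
BDP = 4570000 bits (571250 bytes)


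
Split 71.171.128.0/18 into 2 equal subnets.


New prefix = 18 + 1 = 19
Each subnet has 8192 addresses
  71.171.128.0/19
  71.171.160.0/19
Subnets: 71.171.128.0/19, 71.171.160.0/19


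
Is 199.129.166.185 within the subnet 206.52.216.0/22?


Subnet network: 206.52.216.0
Test IP AND mask: 199.129.164.0
No, 199.129.166.185 is not in 206.52.216.0/22


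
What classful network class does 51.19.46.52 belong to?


First octet: 51
Binary: 00110011
0xxxxxxx -> Class A (1-126)
Class A, default mask 255.0.0.0 (/8)


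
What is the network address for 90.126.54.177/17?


IP:   01011010.01111110.00110110.10110001
Mask: 11111111.11111111.10000000.00000000
AND operation:
Net:  01011010.01111110.00000000.00000000
Network: 90.126.0.0/17


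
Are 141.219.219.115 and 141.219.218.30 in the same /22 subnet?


Mask: 255.255.252.0
141.219.219.115 AND mask = 141.219.216.0
141.219.218.30 AND mask = 141.219.216.0
Yes, same subnet (141.219.216.0)


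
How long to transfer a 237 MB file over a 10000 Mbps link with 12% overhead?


Effective throughput = 10000 * (1 - 12/100) = 8800 Mbps
File size in Mb = 237 * 8 = 1896 Mb
Time = 1896 / 8800
Time = 0.2155 seconds


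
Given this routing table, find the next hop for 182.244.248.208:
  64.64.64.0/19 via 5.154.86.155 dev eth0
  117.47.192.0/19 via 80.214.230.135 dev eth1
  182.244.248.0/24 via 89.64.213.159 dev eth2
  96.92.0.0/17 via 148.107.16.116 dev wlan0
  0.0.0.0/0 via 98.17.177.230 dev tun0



Longest prefix match for 182.244.248.208:
  /19 64.64.64.0: no
  /19 117.47.192.0: no
  /24 182.244.248.0: MATCH
  /17 96.92.0.0: no
  /0 0.0.0.0: MATCH
Selected: next-hop 89.64.213.159 via eth2 (matched /24)


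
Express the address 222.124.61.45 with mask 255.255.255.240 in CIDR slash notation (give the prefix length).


Binary: 11111111.11111111.11111111.11110000
Count leading 1s
Prefix: /28


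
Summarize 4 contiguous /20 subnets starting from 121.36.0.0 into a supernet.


Original prefix: /20
Number of subnets: 4 = 2^2
New prefix = 20 - 2 = 18
Supernet: 121.36.0.0/18


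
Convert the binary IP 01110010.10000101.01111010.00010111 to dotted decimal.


01110010 = 114
10000101 = 133
01111010 = 122
00010111 = 23
IP: 114.133.122.23


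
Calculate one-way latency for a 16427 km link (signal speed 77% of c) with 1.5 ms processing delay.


Speed = 0.77 * 3e5 km/s = 231000 km/s
Propagation delay = 16427 / 231000 = 0.0711 s = 71.1126 ms
Processing delay = 1.5 ms
Total one-way latency = 72.6126 ms


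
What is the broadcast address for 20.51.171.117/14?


Network: 20.48.0.0/14
Host bits = 18
Set all host bits to 1:
Broadcast: 20.51.255.255


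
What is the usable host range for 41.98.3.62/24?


Network: 41.98.3.0
Broadcast: 41.98.3.255
First usable = network + 1
Last usable = broadcast - 1
Range: 41.98.3.1 to 41.98.3.254


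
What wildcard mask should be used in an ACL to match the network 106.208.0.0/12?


Subnet mask: 255.240.0.0
Wildcard = 255.255.255.255 - subnet mask
255 - 255 = 0
255 - 240 = 15
255 - 0 = 255
255 - 0 = 255
Wildcard: 0.15.255.255


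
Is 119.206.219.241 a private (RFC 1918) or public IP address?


RFC 1918 private ranges:
  10.0.0.0/8 (10.0.0.0 - 10.255.255.255)
  172.16.0.0/12 (172.16.0.0 - 172.31.255.255)
  192.168.0.0/16 (192.168.0.0 - 192.168.255.255)
Public (not in any RFC 1918 range)


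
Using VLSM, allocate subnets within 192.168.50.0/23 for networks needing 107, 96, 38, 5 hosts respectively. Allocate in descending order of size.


107 hosts -> /25 (126 usable): 192.168.50.0/25
96 hosts -> /25 (126 usable): 192.168.50.128/25
38 hosts -> /26 (62 usable): 192.168.51.0/26
5 hosts -> /29 (6 usable): 192.168.51.64/29
Allocation: 192.168.50.0/25 (107 hosts, 126 usable); 192.168.50.128/25 (96 hosts, 126 usable); 192.168.51.0/26 (38 hosts, 62 usable); 192.168.51.64/29 (5 hosts, 6 usable)


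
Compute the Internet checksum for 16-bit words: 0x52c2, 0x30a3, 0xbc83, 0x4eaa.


Sum all words (with carry folding):
+ 0x52c2 = 0x52c2
+ 0x30a3 = 0x8365
+ 0xbc83 = 0x3fe9
+ 0x4eaa = 0x8e93
One's complement: ~0x8e93
Checksum = 0x716c


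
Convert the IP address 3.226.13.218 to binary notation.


3 = 00000011
226 = 11100010
13 = 00001101
218 = 11011010
Binary: 00000011.11100010.00001101.11011010


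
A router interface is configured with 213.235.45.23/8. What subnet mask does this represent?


/8 means 8 network bits, 24 host bits
Binary: 11111111000000000000000000000000
Mask: 255.0.0.0


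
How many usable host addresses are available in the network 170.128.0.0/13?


Host bits = 32 - 13 = 19
Total addresses = 2^19 = 524288
Usable = total - 2 (network and broadcast)
Usable hosts: 524286


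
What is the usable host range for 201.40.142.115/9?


Network: 201.0.0.0
Broadcast: 201.127.255.255
First usable = network + 1
Last usable = broadcast - 1
Range: 201.0.0.1 to 201.127.255.254


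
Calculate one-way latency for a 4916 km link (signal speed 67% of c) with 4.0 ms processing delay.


Speed = 0.67 * 3e5 km/s = 201000 km/s
Propagation delay = 4916 / 201000 = 0.0245 s = 24.4577 ms
Processing delay = 4.0 ms
Total one-way latency = 28.4577 ms


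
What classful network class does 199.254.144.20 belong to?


First octet: 199
Binary: 11000111
110xxxxx -> Class C (192-223)
Class C, default mask 255.255.255.0 (/24)


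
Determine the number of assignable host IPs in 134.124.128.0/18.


Host bits = 32 - 18 = 14
Total addresses = 2^14 = 16384
Usable = total - 2 (network and broadcast)
Usable hosts: 16382


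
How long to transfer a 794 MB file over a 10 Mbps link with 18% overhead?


Effective throughput = 10 * (1 - 18/100) = 8.2 Mbps
File size in Mb = 794 * 8 = 6352 Mb
Time = 6352 / 8.2
Time = 774.6341 seconds


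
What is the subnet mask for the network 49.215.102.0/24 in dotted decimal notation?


/24 means 24 network bits, 8 host bits
Binary: 11111111111111111111111100000000
Mask: 255.255.255.0


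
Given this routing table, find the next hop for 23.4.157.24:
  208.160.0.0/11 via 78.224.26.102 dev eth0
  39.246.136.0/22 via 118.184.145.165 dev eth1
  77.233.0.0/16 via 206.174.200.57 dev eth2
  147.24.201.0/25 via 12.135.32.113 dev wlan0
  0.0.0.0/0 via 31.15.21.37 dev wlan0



Longest prefix match for 23.4.157.24:
  /11 208.160.0.0: no
  /22 39.246.136.0: no
  /16 77.233.0.0: no
  /25 147.24.201.0: no
  /0 0.0.0.0: MATCH
Selected: next-hop 31.15.21.37 via wlan0 (matched /0)
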